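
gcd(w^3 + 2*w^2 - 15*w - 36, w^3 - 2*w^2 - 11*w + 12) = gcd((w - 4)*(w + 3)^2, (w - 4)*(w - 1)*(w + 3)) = w^2 - w - 12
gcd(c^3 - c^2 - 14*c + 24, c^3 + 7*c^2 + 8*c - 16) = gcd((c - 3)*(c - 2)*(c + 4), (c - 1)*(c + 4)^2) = c + 4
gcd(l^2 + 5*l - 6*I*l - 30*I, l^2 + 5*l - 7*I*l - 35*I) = l + 5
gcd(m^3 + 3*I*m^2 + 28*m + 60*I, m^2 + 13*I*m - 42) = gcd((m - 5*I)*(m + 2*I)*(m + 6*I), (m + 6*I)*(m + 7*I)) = m + 6*I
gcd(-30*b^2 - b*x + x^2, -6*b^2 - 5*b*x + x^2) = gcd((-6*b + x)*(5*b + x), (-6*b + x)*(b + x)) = -6*b + x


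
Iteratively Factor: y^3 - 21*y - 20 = (y - 5)*(y^2 + 5*y + 4) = (y - 5)*(y + 1)*(y + 4)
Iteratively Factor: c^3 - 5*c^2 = (c)*(c^2 - 5*c) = c*(c - 5)*(c)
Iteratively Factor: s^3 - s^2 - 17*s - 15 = (s + 3)*(s^2 - 4*s - 5) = (s - 5)*(s + 3)*(s + 1)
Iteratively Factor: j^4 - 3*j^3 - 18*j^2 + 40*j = (j + 4)*(j^3 - 7*j^2 + 10*j) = (j - 2)*(j + 4)*(j^2 - 5*j) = j*(j - 2)*(j + 4)*(j - 5)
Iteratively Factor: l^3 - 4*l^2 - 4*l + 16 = (l - 2)*(l^2 - 2*l - 8) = (l - 4)*(l - 2)*(l + 2)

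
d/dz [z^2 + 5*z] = 2*z + 5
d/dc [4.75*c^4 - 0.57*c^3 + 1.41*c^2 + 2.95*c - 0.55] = 19.0*c^3 - 1.71*c^2 + 2.82*c + 2.95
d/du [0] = 0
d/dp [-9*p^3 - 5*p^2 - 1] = p*(-27*p - 10)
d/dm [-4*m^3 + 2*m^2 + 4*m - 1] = -12*m^2 + 4*m + 4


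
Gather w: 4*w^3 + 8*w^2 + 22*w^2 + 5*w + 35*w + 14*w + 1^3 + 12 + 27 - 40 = 4*w^3 + 30*w^2 + 54*w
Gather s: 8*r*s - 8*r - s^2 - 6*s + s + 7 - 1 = -8*r - s^2 + s*(8*r - 5) + 6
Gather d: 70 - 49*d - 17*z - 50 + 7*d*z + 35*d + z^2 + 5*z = d*(7*z - 14) + z^2 - 12*z + 20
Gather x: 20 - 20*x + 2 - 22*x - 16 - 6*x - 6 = -48*x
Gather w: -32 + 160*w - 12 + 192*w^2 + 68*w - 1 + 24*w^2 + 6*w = 216*w^2 + 234*w - 45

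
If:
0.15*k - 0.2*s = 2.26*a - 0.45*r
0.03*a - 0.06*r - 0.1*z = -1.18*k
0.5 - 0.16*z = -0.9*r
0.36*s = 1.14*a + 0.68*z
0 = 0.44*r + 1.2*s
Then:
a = -0.12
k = 0.00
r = -0.50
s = 0.18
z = 0.29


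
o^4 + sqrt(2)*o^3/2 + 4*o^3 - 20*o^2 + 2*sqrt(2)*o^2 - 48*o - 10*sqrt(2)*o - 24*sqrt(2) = (o - 4)*(o + 2)*(o + 6)*(o + sqrt(2)/2)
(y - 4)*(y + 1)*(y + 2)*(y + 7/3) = y^4 + 4*y^3/3 - 37*y^2/3 - 94*y/3 - 56/3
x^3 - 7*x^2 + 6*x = x*(x - 6)*(x - 1)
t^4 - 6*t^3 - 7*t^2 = t^2*(t - 7)*(t + 1)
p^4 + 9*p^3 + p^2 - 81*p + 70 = (p - 2)*(p - 1)*(p + 5)*(p + 7)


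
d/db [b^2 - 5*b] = 2*b - 5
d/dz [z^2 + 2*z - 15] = 2*z + 2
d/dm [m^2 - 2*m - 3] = 2*m - 2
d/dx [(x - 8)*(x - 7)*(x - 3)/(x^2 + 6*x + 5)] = (x^4 + 12*x^3 - 194*x^2 + 156*x + 1513)/(x^4 + 12*x^3 + 46*x^2 + 60*x + 25)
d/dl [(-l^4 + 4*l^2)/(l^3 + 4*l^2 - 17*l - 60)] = l*(l*(l^2 - 4)*(3*l^2 + 8*l - 17) + 4*(2 - l^2)*(l^3 + 4*l^2 - 17*l - 60))/(l^3 + 4*l^2 - 17*l - 60)^2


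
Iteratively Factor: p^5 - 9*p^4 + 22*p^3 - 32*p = (p - 4)*(p^4 - 5*p^3 + 2*p^2 + 8*p) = (p - 4)^2*(p^3 - p^2 - 2*p) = (p - 4)^2*(p + 1)*(p^2 - 2*p) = p*(p - 4)^2*(p + 1)*(p - 2)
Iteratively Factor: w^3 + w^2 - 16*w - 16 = (w + 4)*(w^2 - 3*w - 4) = (w + 1)*(w + 4)*(w - 4)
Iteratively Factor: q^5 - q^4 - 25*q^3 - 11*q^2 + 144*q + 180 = (q - 3)*(q^4 + 2*q^3 - 19*q^2 - 68*q - 60) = (q - 5)*(q - 3)*(q^3 + 7*q^2 + 16*q + 12) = (q - 5)*(q - 3)*(q + 2)*(q^2 + 5*q + 6) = (q - 5)*(q - 3)*(q + 2)*(q + 3)*(q + 2)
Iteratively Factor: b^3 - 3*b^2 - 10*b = (b)*(b^2 - 3*b - 10) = b*(b + 2)*(b - 5)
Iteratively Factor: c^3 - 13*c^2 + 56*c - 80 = (c - 5)*(c^2 - 8*c + 16) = (c - 5)*(c - 4)*(c - 4)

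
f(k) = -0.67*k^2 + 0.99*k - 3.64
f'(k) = 0.99 - 1.34*k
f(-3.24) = -13.88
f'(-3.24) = 5.33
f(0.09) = -3.56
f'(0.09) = 0.87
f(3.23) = -7.43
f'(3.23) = -3.34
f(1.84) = -4.09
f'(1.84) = -1.48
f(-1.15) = -5.66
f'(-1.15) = 2.53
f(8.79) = -46.70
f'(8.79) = -10.79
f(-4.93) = -24.80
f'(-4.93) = 7.60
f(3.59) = -8.72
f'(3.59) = -3.82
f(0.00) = -3.64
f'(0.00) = 0.99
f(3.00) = -6.70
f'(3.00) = -3.03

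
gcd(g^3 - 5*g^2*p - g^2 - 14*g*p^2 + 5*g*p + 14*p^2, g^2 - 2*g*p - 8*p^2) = g + 2*p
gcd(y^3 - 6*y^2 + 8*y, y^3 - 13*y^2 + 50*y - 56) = y^2 - 6*y + 8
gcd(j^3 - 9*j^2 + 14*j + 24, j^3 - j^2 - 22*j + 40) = j - 4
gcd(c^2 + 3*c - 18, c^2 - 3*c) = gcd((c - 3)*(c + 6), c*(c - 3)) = c - 3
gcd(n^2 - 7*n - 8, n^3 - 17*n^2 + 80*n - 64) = n - 8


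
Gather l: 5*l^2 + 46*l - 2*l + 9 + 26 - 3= 5*l^2 + 44*l + 32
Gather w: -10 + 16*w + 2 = 16*w - 8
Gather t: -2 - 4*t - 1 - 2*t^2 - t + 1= -2*t^2 - 5*t - 2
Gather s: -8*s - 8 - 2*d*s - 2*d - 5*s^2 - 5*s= -2*d - 5*s^2 + s*(-2*d - 13) - 8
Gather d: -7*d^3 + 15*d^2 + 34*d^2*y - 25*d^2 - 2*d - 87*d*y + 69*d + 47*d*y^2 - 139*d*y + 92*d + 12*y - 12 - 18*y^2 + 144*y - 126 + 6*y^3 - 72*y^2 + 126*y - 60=-7*d^3 + d^2*(34*y - 10) + d*(47*y^2 - 226*y + 159) + 6*y^3 - 90*y^2 + 282*y - 198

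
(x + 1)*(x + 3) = x^2 + 4*x + 3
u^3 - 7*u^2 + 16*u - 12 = (u - 3)*(u - 2)^2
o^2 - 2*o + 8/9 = (o - 4/3)*(o - 2/3)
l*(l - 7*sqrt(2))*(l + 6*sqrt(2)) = l^3 - sqrt(2)*l^2 - 84*l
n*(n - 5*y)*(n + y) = n^3 - 4*n^2*y - 5*n*y^2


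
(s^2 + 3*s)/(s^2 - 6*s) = (s + 3)/(s - 6)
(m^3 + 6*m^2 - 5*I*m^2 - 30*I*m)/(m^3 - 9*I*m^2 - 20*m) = (m + 6)/(m - 4*I)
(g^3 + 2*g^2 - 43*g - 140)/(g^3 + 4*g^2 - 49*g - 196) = (g + 5)/(g + 7)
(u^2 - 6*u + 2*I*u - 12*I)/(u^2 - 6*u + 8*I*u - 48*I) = (u + 2*I)/(u + 8*I)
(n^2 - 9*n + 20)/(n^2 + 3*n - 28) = (n - 5)/(n + 7)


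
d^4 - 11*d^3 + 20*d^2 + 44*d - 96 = (d - 8)*(d - 3)*(d - 2)*(d + 2)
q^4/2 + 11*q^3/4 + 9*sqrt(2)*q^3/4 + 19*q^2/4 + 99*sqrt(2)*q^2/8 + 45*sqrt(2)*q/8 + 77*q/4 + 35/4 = (q/2 + sqrt(2)/2)*(q + 1/2)*(q + 5)*(q + 7*sqrt(2)/2)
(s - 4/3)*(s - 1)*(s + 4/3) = s^3 - s^2 - 16*s/9 + 16/9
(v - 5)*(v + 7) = v^2 + 2*v - 35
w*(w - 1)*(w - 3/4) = w^3 - 7*w^2/4 + 3*w/4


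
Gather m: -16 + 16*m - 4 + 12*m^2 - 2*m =12*m^2 + 14*m - 20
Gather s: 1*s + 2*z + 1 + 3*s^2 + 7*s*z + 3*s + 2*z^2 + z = 3*s^2 + s*(7*z + 4) + 2*z^2 + 3*z + 1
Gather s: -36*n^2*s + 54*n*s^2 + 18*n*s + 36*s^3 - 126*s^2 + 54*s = 36*s^3 + s^2*(54*n - 126) + s*(-36*n^2 + 18*n + 54)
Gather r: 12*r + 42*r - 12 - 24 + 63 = 54*r + 27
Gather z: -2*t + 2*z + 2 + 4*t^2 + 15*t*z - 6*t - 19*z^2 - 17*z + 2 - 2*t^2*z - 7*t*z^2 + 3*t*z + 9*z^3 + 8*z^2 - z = 4*t^2 - 8*t + 9*z^3 + z^2*(-7*t - 11) + z*(-2*t^2 + 18*t - 16) + 4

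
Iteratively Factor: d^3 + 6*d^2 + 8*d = (d)*(d^2 + 6*d + 8) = d*(d + 4)*(d + 2)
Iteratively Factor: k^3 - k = (k)*(k^2 - 1) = k*(k + 1)*(k - 1)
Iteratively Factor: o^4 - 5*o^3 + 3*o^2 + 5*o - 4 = (o - 1)*(o^3 - 4*o^2 - o + 4) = (o - 1)*(o + 1)*(o^2 - 5*o + 4) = (o - 1)^2*(o + 1)*(o - 4)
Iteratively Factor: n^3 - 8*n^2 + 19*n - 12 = (n - 1)*(n^2 - 7*n + 12) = (n - 3)*(n - 1)*(n - 4)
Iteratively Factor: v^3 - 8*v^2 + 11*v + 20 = (v - 4)*(v^2 - 4*v - 5) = (v - 4)*(v + 1)*(v - 5)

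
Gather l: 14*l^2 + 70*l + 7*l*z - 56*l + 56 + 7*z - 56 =14*l^2 + l*(7*z + 14) + 7*z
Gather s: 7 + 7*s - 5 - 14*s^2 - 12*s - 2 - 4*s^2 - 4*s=-18*s^2 - 9*s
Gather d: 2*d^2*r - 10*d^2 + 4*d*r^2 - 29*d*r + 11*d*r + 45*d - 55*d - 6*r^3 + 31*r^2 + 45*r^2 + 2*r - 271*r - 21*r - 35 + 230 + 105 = d^2*(2*r - 10) + d*(4*r^2 - 18*r - 10) - 6*r^3 + 76*r^2 - 290*r + 300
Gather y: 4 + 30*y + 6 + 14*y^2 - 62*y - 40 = 14*y^2 - 32*y - 30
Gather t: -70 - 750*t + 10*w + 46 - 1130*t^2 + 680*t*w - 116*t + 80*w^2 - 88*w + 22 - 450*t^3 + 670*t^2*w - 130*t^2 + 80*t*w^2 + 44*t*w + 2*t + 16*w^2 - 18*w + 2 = -450*t^3 + t^2*(670*w - 1260) + t*(80*w^2 + 724*w - 864) + 96*w^2 - 96*w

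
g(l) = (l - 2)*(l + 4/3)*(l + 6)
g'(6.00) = 165.33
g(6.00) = 352.00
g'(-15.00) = 508.33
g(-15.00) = -2091.00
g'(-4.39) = 4.32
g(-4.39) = 31.45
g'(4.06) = 86.09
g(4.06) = 111.77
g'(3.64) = 71.91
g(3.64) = 78.63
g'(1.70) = 20.14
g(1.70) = -7.01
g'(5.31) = 134.56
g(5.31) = 248.70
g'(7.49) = 241.53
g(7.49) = 653.46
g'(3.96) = 82.62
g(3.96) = 103.33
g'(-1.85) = -16.13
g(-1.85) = 8.26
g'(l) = (l - 2)*(l + 4/3) + (l - 2)*(l + 6) + (l + 4/3)*(l + 6) = 3*l^2 + 32*l/3 - 20/3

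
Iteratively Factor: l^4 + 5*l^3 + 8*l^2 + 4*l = (l)*(l^3 + 5*l^2 + 8*l + 4) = l*(l + 2)*(l^2 + 3*l + 2) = l*(l + 1)*(l + 2)*(l + 2)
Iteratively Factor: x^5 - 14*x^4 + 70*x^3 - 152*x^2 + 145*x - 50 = (x - 1)*(x^4 - 13*x^3 + 57*x^2 - 95*x + 50) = (x - 2)*(x - 1)*(x^3 - 11*x^2 + 35*x - 25) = (x - 5)*(x - 2)*(x - 1)*(x^2 - 6*x + 5) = (x - 5)*(x - 2)*(x - 1)^2*(x - 5)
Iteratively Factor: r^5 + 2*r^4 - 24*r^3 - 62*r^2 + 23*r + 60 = (r + 4)*(r^4 - 2*r^3 - 16*r^2 + 2*r + 15) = (r + 1)*(r + 4)*(r^3 - 3*r^2 - 13*r + 15) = (r - 1)*(r + 1)*(r + 4)*(r^2 - 2*r - 15) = (r - 1)*(r + 1)*(r + 3)*(r + 4)*(r - 5)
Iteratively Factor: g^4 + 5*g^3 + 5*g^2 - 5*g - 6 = (g + 1)*(g^3 + 4*g^2 + g - 6) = (g + 1)*(g + 3)*(g^2 + g - 2) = (g + 1)*(g + 2)*(g + 3)*(g - 1)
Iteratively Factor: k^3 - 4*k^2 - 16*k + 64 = (k + 4)*(k^2 - 8*k + 16) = (k - 4)*(k + 4)*(k - 4)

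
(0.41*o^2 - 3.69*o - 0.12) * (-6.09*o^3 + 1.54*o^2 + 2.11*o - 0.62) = -2.4969*o^5 + 23.1035*o^4 - 4.0867*o^3 - 8.2249*o^2 + 2.0346*o + 0.0744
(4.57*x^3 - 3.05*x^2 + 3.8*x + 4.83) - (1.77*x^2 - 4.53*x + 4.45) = 4.57*x^3 - 4.82*x^2 + 8.33*x + 0.38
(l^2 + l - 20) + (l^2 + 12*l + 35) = 2*l^2 + 13*l + 15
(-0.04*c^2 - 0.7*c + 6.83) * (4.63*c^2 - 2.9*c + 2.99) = -0.1852*c^4 - 3.125*c^3 + 33.5333*c^2 - 21.9*c + 20.4217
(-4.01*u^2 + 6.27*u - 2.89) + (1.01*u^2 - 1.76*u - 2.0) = -3.0*u^2 + 4.51*u - 4.89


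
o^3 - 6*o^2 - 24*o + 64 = (o - 8)*(o - 2)*(o + 4)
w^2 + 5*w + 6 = (w + 2)*(w + 3)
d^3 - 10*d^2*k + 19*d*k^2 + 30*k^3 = (d - 6*k)*(d - 5*k)*(d + k)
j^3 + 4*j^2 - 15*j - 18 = (j - 3)*(j + 1)*(j + 6)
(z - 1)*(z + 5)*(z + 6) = z^3 + 10*z^2 + 19*z - 30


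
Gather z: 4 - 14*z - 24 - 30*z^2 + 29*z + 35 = -30*z^2 + 15*z + 15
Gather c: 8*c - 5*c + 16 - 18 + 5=3*c + 3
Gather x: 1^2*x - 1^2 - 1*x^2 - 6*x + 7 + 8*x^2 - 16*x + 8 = 7*x^2 - 21*x + 14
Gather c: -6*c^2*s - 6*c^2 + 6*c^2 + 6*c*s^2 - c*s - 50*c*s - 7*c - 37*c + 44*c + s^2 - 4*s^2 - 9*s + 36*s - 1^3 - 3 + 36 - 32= -6*c^2*s + c*(6*s^2 - 51*s) - 3*s^2 + 27*s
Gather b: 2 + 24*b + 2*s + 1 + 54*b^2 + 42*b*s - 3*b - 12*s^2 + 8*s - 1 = 54*b^2 + b*(42*s + 21) - 12*s^2 + 10*s + 2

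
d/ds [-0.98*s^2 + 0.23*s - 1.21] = 0.23 - 1.96*s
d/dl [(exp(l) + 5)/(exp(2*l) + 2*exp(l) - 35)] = (-2*(exp(l) + 1)*(exp(l) + 5) + exp(2*l) + 2*exp(l) - 35)*exp(l)/(exp(2*l) + 2*exp(l) - 35)^2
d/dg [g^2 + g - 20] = 2*g + 1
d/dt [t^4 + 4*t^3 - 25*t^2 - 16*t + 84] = 4*t^3 + 12*t^2 - 50*t - 16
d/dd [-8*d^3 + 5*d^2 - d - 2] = -24*d^2 + 10*d - 1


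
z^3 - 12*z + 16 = (z - 2)^2*(z + 4)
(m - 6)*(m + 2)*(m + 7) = m^3 + 3*m^2 - 40*m - 84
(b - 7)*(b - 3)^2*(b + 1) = b^4 - 12*b^3 + 38*b^2 - 12*b - 63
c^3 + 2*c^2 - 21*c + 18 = (c - 3)*(c - 1)*(c + 6)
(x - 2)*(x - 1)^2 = x^3 - 4*x^2 + 5*x - 2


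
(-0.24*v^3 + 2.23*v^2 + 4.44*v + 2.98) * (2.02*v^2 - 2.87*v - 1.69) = -0.4848*v^5 + 5.1934*v^4 + 2.9743*v^3 - 10.4919*v^2 - 16.0562*v - 5.0362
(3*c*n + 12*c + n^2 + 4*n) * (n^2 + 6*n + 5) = 3*c*n^3 + 30*c*n^2 + 87*c*n + 60*c + n^4 + 10*n^3 + 29*n^2 + 20*n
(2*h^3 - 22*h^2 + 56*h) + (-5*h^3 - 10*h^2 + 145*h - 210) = -3*h^3 - 32*h^2 + 201*h - 210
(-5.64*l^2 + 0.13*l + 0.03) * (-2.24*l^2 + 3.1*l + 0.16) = 12.6336*l^4 - 17.7752*l^3 - 0.5666*l^2 + 0.1138*l + 0.0048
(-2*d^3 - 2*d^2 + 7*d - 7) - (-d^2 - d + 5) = -2*d^3 - d^2 + 8*d - 12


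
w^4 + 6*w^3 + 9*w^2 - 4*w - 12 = (w - 1)*(w + 2)^2*(w + 3)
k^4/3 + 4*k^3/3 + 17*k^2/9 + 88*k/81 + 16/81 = (k/3 + 1/3)*(k + 1/3)*(k + 4/3)^2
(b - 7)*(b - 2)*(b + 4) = b^3 - 5*b^2 - 22*b + 56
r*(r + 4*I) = r^2 + 4*I*r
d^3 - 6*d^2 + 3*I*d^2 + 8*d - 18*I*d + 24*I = (d - 4)*(d - 2)*(d + 3*I)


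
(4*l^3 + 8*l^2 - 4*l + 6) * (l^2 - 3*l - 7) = 4*l^5 - 4*l^4 - 56*l^3 - 38*l^2 + 10*l - 42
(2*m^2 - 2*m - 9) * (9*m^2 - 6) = 18*m^4 - 18*m^3 - 93*m^2 + 12*m + 54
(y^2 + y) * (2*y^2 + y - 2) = 2*y^4 + 3*y^3 - y^2 - 2*y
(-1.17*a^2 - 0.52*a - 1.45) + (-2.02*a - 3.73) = -1.17*a^2 - 2.54*a - 5.18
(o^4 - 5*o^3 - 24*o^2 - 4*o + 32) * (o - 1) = o^5 - 6*o^4 - 19*o^3 + 20*o^2 + 36*o - 32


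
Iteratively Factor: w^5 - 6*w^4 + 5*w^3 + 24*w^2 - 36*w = (w - 3)*(w^4 - 3*w^3 - 4*w^2 + 12*w) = w*(w - 3)*(w^3 - 3*w^2 - 4*w + 12) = w*(w - 3)^2*(w^2 - 4) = w*(w - 3)^2*(w + 2)*(w - 2)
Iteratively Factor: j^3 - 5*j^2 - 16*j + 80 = (j - 5)*(j^2 - 16) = (j - 5)*(j + 4)*(j - 4)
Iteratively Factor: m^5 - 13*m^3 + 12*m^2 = (m)*(m^4 - 13*m^2 + 12*m) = m*(m + 4)*(m^3 - 4*m^2 + 3*m) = m^2*(m + 4)*(m^2 - 4*m + 3) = m^2*(m - 3)*(m + 4)*(m - 1)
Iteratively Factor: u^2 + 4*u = (u + 4)*(u)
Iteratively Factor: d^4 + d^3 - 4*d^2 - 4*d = (d + 2)*(d^3 - d^2 - 2*d) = d*(d + 2)*(d^2 - d - 2) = d*(d - 2)*(d + 2)*(d + 1)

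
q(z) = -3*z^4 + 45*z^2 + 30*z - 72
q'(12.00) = -19626.00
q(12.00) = -55440.00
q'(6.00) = -2022.00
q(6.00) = -2160.00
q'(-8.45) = 6509.71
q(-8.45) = -12407.34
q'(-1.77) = -62.76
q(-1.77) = -13.56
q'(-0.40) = -5.23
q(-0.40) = -76.88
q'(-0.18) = 13.87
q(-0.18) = -75.95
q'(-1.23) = -58.37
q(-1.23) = -47.69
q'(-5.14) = 1196.96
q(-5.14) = -1131.30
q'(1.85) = 120.52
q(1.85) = 102.37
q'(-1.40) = -63.07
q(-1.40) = -37.32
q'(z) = -12*z^3 + 90*z + 30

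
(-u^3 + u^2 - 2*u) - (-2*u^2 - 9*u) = -u^3 + 3*u^2 + 7*u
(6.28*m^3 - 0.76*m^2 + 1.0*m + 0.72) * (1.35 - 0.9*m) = -5.652*m^4 + 9.162*m^3 - 1.926*m^2 + 0.702*m + 0.972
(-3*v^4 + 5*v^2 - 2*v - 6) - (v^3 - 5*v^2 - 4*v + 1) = -3*v^4 - v^3 + 10*v^2 + 2*v - 7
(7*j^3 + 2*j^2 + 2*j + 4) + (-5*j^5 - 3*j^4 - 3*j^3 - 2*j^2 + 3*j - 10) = -5*j^5 - 3*j^4 + 4*j^3 + 5*j - 6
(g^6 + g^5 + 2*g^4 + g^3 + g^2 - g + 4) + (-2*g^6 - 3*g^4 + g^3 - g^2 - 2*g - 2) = -g^6 + g^5 - g^4 + 2*g^3 - 3*g + 2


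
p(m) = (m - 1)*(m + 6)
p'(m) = 2*m + 5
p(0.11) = -5.44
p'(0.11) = 5.22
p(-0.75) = -9.19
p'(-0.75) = 3.50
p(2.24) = 10.22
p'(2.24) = 9.48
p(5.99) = 59.83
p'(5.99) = 16.98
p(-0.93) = -9.79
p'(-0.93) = 3.14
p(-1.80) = -11.76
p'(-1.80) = 1.40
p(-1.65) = -11.53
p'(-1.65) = 1.70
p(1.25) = 1.81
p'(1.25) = 7.50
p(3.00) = 18.00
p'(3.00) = 11.00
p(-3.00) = -12.00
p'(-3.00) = -1.00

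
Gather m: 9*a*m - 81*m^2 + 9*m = -81*m^2 + m*(9*a + 9)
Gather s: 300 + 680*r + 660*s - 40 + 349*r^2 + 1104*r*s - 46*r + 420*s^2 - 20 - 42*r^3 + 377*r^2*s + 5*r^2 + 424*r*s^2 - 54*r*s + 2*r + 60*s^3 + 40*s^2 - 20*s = -42*r^3 + 354*r^2 + 636*r + 60*s^3 + s^2*(424*r + 460) + s*(377*r^2 + 1050*r + 640) + 240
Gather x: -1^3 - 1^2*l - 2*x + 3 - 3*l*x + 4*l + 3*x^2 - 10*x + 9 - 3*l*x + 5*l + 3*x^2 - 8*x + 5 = 8*l + 6*x^2 + x*(-6*l - 20) + 16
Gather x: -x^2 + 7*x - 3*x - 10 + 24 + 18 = -x^2 + 4*x + 32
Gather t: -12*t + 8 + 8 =16 - 12*t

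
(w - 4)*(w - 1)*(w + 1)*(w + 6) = w^4 + 2*w^3 - 25*w^2 - 2*w + 24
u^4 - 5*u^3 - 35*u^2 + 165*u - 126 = (u - 7)*(u - 3)*(u - 1)*(u + 6)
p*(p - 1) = p^2 - p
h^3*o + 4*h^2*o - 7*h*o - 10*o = (h - 2)*(h + 5)*(h*o + o)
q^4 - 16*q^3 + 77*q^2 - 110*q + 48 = (q - 8)*(q - 6)*(q - 1)^2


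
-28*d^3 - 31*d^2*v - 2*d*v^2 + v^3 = (-7*d + v)*(d + v)*(4*d + v)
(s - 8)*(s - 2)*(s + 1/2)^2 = s^4 - 9*s^3 + 25*s^2/4 + 27*s/2 + 4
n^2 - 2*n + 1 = (n - 1)^2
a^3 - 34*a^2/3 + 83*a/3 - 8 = (a - 8)*(a - 3)*(a - 1/3)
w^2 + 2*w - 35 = (w - 5)*(w + 7)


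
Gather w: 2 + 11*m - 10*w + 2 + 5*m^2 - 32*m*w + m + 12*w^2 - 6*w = 5*m^2 + 12*m + 12*w^2 + w*(-32*m - 16) + 4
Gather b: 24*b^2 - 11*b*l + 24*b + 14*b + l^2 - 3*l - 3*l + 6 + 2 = 24*b^2 + b*(38 - 11*l) + l^2 - 6*l + 8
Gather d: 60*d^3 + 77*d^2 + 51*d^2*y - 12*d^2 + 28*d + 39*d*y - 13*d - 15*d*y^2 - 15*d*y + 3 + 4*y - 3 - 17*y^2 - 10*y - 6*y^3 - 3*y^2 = 60*d^3 + d^2*(51*y + 65) + d*(-15*y^2 + 24*y + 15) - 6*y^3 - 20*y^2 - 6*y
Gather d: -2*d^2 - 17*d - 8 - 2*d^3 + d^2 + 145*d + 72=-2*d^3 - d^2 + 128*d + 64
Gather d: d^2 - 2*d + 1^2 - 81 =d^2 - 2*d - 80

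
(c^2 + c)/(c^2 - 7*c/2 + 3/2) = 2*c*(c + 1)/(2*c^2 - 7*c + 3)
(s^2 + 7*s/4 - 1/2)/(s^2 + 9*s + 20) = (4*s^2 + 7*s - 2)/(4*(s^2 + 9*s + 20))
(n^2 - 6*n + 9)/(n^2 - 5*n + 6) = (n - 3)/(n - 2)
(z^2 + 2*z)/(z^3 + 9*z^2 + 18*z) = (z + 2)/(z^2 + 9*z + 18)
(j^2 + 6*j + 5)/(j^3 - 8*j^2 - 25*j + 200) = (j + 1)/(j^2 - 13*j + 40)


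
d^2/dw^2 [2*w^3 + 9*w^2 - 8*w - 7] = 12*w + 18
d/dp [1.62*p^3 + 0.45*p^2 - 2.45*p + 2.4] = 4.86*p^2 + 0.9*p - 2.45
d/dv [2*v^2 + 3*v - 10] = 4*v + 3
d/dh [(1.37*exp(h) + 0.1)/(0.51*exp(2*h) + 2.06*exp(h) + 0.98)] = (-0.6987*exp(2*h) - 0.102*exp(h) + 1.1366)*exp(h)/(0.2601*exp(4*h) + 2.1012*exp(3*h) + 5.2432*exp(2*h) + 4.0376*exp(h) + 0.9604)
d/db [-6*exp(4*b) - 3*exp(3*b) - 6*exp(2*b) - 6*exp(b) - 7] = (-24*exp(3*b) - 9*exp(2*b) - 12*exp(b) - 6)*exp(b)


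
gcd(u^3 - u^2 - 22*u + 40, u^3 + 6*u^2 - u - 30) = u^2 + 3*u - 10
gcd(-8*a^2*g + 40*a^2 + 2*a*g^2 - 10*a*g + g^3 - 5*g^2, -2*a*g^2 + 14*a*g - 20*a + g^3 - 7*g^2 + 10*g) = 2*a*g - 10*a - g^2 + 5*g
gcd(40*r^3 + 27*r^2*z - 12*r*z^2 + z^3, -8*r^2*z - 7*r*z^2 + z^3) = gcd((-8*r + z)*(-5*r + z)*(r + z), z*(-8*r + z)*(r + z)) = -8*r^2 - 7*r*z + z^2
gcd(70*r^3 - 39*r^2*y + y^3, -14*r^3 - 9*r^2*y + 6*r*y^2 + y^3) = -14*r^2 + 5*r*y + y^2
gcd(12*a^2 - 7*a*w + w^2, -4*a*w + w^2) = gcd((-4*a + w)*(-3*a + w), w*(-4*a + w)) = -4*a + w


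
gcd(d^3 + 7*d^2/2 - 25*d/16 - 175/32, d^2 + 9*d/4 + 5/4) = d + 5/4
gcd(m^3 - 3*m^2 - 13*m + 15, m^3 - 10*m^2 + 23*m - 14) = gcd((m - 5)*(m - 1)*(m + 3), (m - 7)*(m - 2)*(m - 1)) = m - 1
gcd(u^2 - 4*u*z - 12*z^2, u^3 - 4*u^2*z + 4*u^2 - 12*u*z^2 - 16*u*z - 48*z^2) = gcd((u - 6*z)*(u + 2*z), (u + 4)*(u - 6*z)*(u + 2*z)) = -u^2 + 4*u*z + 12*z^2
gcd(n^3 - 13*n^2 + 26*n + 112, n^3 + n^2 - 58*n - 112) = n^2 - 6*n - 16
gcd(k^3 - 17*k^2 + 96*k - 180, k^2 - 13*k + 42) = k - 6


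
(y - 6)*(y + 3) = y^2 - 3*y - 18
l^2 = l^2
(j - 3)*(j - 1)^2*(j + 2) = j^4 - 3*j^3 - 3*j^2 + 11*j - 6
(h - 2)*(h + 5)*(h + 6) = h^3 + 9*h^2 + 8*h - 60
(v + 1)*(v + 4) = v^2 + 5*v + 4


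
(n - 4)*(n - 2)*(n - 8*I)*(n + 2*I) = n^4 - 6*n^3 - 6*I*n^3 + 24*n^2 + 36*I*n^2 - 96*n - 48*I*n + 128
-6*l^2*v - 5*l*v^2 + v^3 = v*(-6*l + v)*(l + v)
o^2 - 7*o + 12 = (o - 4)*(o - 3)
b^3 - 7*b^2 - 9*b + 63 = (b - 7)*(b - 3)*(b + 3)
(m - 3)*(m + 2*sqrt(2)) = m^2 - 3*m + 2*sqrt(2)*m - 6*sqrt(2)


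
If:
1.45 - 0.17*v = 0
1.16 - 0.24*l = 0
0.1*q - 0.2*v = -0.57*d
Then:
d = 2.99277605779154 - 0.175438596491228*q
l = 4.83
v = 8.53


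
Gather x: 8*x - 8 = 8*x - 8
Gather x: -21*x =-21*x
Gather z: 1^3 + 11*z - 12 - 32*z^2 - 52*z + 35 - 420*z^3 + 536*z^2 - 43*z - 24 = -420*z^3 + 504*z^2 - 84*z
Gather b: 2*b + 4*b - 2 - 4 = 6*b - 6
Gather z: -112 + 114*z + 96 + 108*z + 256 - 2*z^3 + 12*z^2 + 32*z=-2*z^3 + 12*z^2 + 254*z + 240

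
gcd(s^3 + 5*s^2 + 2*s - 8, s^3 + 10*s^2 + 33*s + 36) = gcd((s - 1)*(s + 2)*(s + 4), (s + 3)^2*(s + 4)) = s + 4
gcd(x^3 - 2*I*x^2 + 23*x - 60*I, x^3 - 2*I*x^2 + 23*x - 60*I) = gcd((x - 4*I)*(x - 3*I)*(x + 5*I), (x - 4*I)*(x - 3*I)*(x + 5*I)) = x^3 - 2*I*x^2 + 23*x - 60*I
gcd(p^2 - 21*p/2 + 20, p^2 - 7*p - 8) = p - 8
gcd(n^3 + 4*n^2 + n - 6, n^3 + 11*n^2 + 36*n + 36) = n^2 + 5*n + 6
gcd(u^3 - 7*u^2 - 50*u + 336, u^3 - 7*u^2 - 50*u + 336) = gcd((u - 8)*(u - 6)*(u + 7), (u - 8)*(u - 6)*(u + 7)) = u^3 - 7*u^2 - 50*u + 336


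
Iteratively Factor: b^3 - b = (b)*(b^2 - 1) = b*(b - 1)*(b + 1)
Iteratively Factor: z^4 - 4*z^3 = (z)*(z^3 - 4*z^2) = z*(z - 4)*(z^2) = z^2*(z - 4)*(z)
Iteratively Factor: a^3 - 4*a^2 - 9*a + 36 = (a + 3)*(a^2 - 7*a + 12) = (a - 4)*(a + 3)*(a - 3)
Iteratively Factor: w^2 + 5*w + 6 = (w + 3)*(w + 2)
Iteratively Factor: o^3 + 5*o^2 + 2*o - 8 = (o - 1)*(o^2 + 6*o + 8) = (o - 1)*(o + 2)*(o + 4)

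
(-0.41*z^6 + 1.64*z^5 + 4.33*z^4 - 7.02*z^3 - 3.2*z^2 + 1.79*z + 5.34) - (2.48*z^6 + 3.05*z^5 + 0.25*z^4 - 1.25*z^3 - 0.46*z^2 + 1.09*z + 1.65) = -2.89*z^6 - 1.41*z^5 + 4.08*z^4 - 5.77*z^3 - 2.74*z^2 + 0.7*z + 3.69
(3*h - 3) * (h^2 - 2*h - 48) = 3*h^3 - 9*h^2 - 138*h + 144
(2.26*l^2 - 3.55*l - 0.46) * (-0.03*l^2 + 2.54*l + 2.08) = -0.0678*l^4 + 5.8469*l^3 - 4.3024*l^2 - 8.5524*l - 0.9568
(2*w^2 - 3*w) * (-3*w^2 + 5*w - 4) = -6*w^4 + 19*w^3 - 23*w^2 + 12*w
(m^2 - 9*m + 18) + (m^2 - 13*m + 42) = 2*m^2 - 22*m + 60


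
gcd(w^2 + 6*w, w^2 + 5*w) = w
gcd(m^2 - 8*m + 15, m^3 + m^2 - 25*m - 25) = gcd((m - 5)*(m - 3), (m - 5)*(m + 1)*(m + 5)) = m - 5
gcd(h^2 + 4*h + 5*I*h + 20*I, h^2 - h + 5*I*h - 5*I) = h + 5*I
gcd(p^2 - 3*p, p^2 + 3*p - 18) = p - 3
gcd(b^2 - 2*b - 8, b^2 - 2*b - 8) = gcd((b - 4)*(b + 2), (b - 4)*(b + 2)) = b^2 - 2*b - 8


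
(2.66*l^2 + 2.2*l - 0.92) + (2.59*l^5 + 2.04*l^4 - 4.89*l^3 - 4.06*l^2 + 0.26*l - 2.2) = 2.59*l^5 + 2.04*l^4 - 4.89*l^3 - 1.4*l^2 + 2.46*l - 3.12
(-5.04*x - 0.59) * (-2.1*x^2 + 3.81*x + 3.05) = 10.584*x^3 - 17.9634*x^2 - 17.6199*x - 1.7995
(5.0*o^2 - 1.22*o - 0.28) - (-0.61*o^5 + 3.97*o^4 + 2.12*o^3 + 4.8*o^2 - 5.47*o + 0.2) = 0.61*o^5 - 3.97*o^4 - 2.12*o^3 + 0.2*o^2 + 4.25*o - 0.48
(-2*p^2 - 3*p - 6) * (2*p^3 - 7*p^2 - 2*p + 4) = -4*p^5 + 8*p^4 + 13*p^3 + 40*p^2 - 24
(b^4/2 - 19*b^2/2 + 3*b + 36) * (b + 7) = b^5/2 + 7*b^4/2 - 19*b^3/2 - 127*b^2/2 + 57*b + 252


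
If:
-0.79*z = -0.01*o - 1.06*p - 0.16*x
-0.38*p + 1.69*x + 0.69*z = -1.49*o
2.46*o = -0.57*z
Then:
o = -0.231707317073171*z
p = 0.752713977577094*z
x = -0.0347483941311716*z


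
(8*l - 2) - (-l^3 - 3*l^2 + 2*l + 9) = l^3 + 3*l^2 + 6*l - 11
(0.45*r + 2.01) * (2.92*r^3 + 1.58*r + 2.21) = 1.314*r^4 + 5.8692*r^3 + 0.711*r^2 + 4.1703*r + 4.4421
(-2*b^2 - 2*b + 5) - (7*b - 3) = -2*b^2 - 9*b + 8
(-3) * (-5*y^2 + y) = 15*y^2 - 3*y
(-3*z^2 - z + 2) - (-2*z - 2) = -3*z^2 + z + 4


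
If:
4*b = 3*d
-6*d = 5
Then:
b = -5/8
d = -5/6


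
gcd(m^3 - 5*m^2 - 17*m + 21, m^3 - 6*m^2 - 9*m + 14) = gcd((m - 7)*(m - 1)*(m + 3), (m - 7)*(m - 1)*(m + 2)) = m^2 - 8*m + 7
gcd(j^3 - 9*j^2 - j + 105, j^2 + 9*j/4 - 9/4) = j + 3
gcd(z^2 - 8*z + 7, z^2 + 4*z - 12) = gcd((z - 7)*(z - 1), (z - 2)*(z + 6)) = 1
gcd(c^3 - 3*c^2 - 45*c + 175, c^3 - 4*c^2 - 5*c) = c - 5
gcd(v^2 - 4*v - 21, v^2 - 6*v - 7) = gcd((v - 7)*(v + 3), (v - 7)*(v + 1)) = v - 7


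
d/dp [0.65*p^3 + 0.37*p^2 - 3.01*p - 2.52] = 1.95*p^2 + 0.74*p - 3.01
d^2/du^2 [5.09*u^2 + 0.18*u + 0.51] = 10.1800000000000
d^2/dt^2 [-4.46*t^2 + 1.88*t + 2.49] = -8.92000000000000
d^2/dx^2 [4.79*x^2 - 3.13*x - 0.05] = 9.58000000000000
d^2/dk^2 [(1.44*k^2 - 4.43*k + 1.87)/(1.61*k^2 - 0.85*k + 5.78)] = (-19.024726*k^3 - 51.31875*k^2 + 231.993594*k + 20.58547)/(4.173281*k^6 - 6.609855*k^5 + 48.436689*k^4 - 48.073705*k^3 + 173.890722*k^2 - 85.19142*k + 193.100552)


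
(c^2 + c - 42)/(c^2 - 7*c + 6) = (c + 7)/(c - 1)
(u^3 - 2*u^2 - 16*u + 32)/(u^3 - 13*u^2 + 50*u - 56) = (u + 4)/(u - 7)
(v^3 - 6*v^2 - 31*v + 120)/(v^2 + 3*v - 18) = (v^2 - 3*v - 40)/(v + 6)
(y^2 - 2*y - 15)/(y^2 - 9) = (y - 5)/(y - 3)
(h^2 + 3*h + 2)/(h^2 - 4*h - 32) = (h^2 + 3*h + 2)/(h^2 - 4*h - 32)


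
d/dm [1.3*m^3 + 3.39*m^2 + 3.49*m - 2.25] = 3.9*m^2 + 6.78*m + 3.49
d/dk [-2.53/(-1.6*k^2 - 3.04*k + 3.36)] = (-8.096*k - 7.6912)/(1.6*k^2 + 3.04*k - 3.36)^2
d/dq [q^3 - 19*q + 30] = 3*q^2 - 19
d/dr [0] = 0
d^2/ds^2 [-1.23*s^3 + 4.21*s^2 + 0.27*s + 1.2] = 8.42 - 7.38*s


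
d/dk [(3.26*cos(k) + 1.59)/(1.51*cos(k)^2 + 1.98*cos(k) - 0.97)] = (4.9226*cos(k)^2 + 4.8018*cos(k) + 6.3104)*sin(k)/(2.2801*cos(k)^4 + 5.9796*cos(k)^3 + 0.991*cos(k)^2 - 3.8412*cos(k) + 0.9409)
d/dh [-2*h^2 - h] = -4*h - 1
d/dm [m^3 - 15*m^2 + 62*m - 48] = 3*m^2 - 30*m + 62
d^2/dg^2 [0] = 0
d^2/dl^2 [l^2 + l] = 2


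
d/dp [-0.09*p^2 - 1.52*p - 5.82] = -0.18*p - 1.52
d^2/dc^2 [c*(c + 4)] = 2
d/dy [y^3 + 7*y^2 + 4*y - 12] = 3*y^2 + 14*y + 4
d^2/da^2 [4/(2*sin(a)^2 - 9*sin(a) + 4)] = 4*(-16*sin(a)^4 + 54*sin(a)^3 - 25*sin(a)^2 - 144*sin(a) + 146)/(2*sin(a)^2 - 9*sin(a) + 4)^3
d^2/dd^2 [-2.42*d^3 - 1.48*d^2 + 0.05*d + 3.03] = -14.52*d - 2.96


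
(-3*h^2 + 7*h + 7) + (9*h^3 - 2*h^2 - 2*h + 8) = 9*h^3 - 5*h^2 + 5*h + 15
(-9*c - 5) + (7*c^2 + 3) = 7*c^2 - 9*c - 2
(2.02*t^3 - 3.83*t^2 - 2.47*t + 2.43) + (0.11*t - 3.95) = 2.02*t^3 - 3.83*t^2 - 2.36*t - 1.52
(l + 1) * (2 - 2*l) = 2 - 2*l^2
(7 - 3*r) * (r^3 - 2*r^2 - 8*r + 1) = -3*r^4 + 13*r^3 + 10*r^2 - 59*r + 7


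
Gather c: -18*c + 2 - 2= -18*c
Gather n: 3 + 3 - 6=0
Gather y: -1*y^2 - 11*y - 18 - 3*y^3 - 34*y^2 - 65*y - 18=-3*y^3 - 35*y^2 - 76*y - 36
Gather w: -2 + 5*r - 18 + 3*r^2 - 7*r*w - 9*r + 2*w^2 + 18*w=3*r^2 - 4*r + 2*w^2 + w*(18 - 7*r) - 20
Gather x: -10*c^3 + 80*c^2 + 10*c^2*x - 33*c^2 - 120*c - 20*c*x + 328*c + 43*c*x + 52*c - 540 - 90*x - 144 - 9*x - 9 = -10*c^3 + 47*c^2 + 260*c + x*(10*c^2 + 23*c - 99) - 693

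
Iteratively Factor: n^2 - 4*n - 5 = (n - 5)*(n + 1)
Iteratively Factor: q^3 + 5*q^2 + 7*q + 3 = (q + 3)*(q^2 + 2*q + 1) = (q + 1)*(q + 3)*(q + 1)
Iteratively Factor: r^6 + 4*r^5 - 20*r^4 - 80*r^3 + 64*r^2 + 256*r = (r - 4)*(r^5 + 8*r^4 + 12*r^3 - 32*r^2 - 64*r) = r*(r - 4)*(r^4 + 8*r^3 + 12*r^2 - 32*r - 64) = r*(r - 4)*(r + 2)*(r^3 + 6*r^2 - 32) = r*(r - 4)*(r - 2)*(r + 2)*(r^2 + 8*r + 16) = r*(r - 4)*(r - 2)*(r + 2)*(r + 4)*(r + 4)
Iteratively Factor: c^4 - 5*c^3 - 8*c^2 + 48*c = (c)*(c^3 - 5*c^2 - 8*c + 48) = c*(c - 4)*(c^2 - c - 12) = c*(c - 4)^2*(c + 3)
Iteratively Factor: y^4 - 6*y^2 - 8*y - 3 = (y + 1)*(y^3 - y^2 - 5*y - 3) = (y - 3)*(y + 1)*(y^2 + 2*y + 1) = (y - 3)*(y + 1)^2*(y + 1)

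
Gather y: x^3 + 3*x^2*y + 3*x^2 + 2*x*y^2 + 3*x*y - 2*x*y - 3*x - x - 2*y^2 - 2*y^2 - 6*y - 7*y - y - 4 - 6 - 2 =x^3 + 3*x^2 - 4*x + y^2*(2*x - 4) + y*(3*x^2 + x - 14) - 12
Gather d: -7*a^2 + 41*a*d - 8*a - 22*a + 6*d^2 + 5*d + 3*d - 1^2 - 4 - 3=-7*a^2 - 30*a + 6*d^2 + d*(41*a + 8) - 8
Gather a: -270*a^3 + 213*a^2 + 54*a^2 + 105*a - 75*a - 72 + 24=-270*a^3 + 267*a^2 + 30*a - 48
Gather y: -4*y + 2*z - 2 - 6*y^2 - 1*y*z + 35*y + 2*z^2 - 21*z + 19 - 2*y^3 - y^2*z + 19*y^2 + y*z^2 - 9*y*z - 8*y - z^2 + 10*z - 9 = -2*y^3 + y^2*(13 - z) + y*(z^2 - 10*z + 23) + z^2 - 9*z + 8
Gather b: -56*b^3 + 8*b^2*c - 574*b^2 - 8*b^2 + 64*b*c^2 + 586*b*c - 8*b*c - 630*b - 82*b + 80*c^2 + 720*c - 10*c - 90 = -56*b^3 + b^2*(8*c - 582) + b*(64*c^2 + 578*c - 712) + 80*c^2 + 710*c - 90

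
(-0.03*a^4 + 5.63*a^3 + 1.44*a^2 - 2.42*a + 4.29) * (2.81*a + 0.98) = -0.0843*a^5 + 15.7909*a^4 + 9.5638*a^3 - 5.389*a^2 + 9.6833*a + 4.2042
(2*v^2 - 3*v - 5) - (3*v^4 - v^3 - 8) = -3*v^4 + v^3 + 2*v^2 - 3*v + 3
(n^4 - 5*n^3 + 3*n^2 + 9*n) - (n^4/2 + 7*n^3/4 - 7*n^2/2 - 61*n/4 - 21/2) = n^4/2 - 27*n^3/4 + 13*n^2/2 + 97*n/4 + 21/2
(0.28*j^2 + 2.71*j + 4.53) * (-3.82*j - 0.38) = -1.0696*j^3 - 10.4586*j^2 - 18.3344*j - 1.7214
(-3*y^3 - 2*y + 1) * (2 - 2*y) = 6*y^4 - 6*y^3 + 4*y^2 - 6*y + 2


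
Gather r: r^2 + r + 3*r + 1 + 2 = r^2 + 4*r + 3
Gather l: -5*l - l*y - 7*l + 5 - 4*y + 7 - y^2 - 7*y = l*(-y - 12) - y^2 - 11*y + 12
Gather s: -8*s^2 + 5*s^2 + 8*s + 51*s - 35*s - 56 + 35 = -3*s^2 + 24*s - 21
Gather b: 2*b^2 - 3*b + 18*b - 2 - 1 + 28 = 2*b^2 + 15*b + 25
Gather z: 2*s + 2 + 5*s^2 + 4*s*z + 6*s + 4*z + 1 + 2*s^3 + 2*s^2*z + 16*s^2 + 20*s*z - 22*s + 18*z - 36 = 2*s^3 + 21*s^2 - 14*s + z*(2*s^2 + 24*s + 22) - 33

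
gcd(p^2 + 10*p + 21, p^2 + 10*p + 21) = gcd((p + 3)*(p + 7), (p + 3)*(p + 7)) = p^2 + 10*p + 21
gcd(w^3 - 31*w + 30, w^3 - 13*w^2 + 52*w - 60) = w - 5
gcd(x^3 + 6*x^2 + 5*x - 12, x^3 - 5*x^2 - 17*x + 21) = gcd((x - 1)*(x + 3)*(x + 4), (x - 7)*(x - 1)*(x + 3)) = x^2 + 2*x - 3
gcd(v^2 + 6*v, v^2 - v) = v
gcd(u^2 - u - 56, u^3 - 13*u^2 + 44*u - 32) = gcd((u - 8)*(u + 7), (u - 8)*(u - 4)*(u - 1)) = u - 8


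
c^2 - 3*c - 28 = (c - 7)*(c + 4)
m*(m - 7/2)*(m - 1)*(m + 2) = m^4 - 5*m^3/2 - 11*m^2/2 + 7*m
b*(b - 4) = b^2 - 4*b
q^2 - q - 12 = (q - 4)*(q + 3)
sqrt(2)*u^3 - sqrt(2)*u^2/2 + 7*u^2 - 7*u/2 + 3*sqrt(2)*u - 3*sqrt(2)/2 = (u - 1/2)*(u + 3*sqrt(2))*(sqrt(2)*u + 1)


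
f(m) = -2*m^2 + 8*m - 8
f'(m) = 8 - 4*m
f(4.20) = -9.68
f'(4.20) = -8.80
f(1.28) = -1.04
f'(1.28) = 2.88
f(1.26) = -1.10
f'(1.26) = 2.96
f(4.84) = -16.13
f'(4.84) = -11.36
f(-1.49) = -24.36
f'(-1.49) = 13.96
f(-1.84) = -29.49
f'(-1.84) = 15.36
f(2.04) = -0.00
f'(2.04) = -0.16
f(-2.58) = -41.95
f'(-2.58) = 18.32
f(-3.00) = -50.00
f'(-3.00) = 20.00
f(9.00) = -98.00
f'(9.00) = -28.00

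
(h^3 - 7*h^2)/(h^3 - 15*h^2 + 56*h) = h/(h - 8)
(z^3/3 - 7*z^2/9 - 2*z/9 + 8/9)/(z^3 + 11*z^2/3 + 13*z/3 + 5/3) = (3*z^2 - 10*z + 8)/(3*(3*z^2 + 8*z + 5))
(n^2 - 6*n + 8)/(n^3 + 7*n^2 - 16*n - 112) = (n - 2)/(n^2 + 11*n + 28)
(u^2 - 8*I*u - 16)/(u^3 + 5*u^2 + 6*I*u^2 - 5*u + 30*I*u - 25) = (u^2 - 8*I*u - 16)/(u^3 + u^2*(5 + 6*I) + u*(-5 + 30*I) - 25)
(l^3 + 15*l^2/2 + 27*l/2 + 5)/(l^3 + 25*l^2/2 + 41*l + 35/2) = (l + 2)/(l + 7)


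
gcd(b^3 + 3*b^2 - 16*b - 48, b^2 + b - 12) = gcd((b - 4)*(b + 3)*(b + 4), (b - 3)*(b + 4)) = b + 4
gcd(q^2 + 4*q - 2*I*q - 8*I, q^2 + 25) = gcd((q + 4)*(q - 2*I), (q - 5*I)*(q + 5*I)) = 1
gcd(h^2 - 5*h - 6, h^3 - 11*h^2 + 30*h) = h - 6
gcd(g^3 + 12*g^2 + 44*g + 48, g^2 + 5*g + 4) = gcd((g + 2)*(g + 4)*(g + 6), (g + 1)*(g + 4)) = g + 4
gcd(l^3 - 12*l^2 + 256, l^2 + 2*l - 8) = l + 4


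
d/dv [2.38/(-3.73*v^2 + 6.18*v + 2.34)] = (17.7548*v - 14.7084)/(-3.73*v^2 + 6.18*v + 2.34)^2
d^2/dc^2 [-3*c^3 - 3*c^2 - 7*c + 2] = -18*c - 6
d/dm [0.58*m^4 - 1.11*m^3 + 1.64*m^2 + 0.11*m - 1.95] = 2.32*m^3 - 3.33*m^2 + 3.28*m + 0.11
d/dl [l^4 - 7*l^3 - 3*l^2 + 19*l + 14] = 4*l^3 - 21*l^2 - 6*l + 19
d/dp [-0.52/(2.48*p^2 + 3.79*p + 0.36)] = (2.5792*p + 1.9708)/(2.48*p^2 + 3.79*p + 0.36)^2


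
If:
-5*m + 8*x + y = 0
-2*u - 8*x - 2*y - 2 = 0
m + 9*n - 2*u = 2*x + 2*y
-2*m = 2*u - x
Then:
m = -7*y/29 - 16/29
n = 55*y/261 + 2/29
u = 3*y/29 + 11/29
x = -8*y/29 - 10/29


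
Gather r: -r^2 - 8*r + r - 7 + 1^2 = -r^2 - 7*r - 6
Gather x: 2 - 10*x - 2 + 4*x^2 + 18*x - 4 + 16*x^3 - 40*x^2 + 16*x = 16*x^3 - 36*x^2 + 24*x - 4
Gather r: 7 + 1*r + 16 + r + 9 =2*r + 32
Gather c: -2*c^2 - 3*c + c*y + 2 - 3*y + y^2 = -2*c^2 + c*(y - 3) + y^2 - 3*y + 2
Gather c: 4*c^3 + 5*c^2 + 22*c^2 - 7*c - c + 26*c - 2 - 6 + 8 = 4*c^3 + 27*c^2 + 18*c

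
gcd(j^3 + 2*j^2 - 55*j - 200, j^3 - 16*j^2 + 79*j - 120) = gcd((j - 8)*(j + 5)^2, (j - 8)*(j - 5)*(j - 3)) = j - 8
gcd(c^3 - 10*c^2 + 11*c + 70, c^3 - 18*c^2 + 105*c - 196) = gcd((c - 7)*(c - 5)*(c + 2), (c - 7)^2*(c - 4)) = c - 7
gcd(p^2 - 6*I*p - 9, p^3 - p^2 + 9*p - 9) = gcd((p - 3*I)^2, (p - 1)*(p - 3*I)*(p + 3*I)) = p - 3*I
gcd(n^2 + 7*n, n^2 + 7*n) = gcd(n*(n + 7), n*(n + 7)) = n^2 + 7*n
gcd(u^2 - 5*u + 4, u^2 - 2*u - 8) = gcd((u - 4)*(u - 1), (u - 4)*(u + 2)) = u - 4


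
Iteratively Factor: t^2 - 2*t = (t - 2)*(t)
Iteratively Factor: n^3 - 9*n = (n + 3)*(n^2 - 3*n) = n*(n + 3)*(n - 3)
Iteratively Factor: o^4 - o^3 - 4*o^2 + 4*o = (o - 1)*(o^3 - 4*o) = o*(o - 1)*(o^2 - 4) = o*(o - 2)*(o - 1)*(o + 2)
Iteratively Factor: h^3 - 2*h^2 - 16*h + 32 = (h - 4)*(h^2 + 2*h - 8) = (h - 4)*(h - 2)*(h + 4)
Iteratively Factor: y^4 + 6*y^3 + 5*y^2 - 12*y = (y - 1)*(y^3 + 7*y^2 + 12*y) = (y - 1)*(y + 3)*(y^2 + 4*y) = y*(y - 1)*(y + 3)*(y + 4)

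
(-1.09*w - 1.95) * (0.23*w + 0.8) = -0.2507*w^2 - 1.3205*w - 1.56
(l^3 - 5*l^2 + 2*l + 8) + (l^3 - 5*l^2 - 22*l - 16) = 2*l^3 - 10*l^2 - 20*l - 8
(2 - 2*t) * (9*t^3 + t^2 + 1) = -18*t^4 + 16*t^3 + 2*t^2 - 2*t + 2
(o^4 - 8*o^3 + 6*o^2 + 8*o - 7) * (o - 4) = o^5 - 12*o^4 + 38*o^3 - 16*o^2 - 39*o + 28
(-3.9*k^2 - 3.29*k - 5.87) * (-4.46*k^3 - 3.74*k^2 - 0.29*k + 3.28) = 17.394*k^5 + 29.2594*k^4 + 39.6158*k^3 + 10.1159*k^2 - 9.0889*k - 19.2536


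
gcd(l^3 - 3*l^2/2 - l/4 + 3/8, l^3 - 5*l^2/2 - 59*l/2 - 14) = l + 1/2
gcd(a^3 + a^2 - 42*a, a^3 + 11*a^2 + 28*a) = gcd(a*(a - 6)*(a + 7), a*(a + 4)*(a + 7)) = a^2 + 7*a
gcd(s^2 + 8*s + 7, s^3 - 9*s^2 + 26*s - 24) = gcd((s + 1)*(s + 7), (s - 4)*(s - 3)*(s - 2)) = 1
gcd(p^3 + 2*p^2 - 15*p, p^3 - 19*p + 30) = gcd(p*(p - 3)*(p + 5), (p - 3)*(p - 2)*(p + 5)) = p^2 + 2*p - 15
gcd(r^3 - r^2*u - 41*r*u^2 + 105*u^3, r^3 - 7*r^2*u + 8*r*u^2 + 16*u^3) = 1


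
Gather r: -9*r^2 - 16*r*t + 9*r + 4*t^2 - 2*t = -9*r^2 + r*(9 - 16*t) + 4*t^2 - 2*t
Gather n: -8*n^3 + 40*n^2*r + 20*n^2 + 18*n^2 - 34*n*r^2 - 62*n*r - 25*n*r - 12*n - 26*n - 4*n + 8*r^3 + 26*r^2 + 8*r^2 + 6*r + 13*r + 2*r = -8*n^3 + n^2*(40*r + 38) + n*(-34*r^2 - 87*r - 42) + 8*r^3 + 34*r^2 + 21*r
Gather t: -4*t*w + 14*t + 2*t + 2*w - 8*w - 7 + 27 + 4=t*(16 - 4*w) - 6*w + 24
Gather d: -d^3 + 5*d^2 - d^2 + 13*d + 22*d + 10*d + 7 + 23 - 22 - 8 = -d^3 + 4*d^2 + 45*d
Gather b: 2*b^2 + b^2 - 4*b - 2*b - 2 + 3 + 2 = 3*b^2 - 6*b + 3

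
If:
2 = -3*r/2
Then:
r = -4/3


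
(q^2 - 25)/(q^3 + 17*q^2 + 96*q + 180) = (q - 5)/(q^2 + 12*q + 36)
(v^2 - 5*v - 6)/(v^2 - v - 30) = (v + 1)/(v + 5)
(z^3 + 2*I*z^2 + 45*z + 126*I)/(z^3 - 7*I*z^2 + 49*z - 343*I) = (z^2 + 9*I*z - 18)/(z^2 + 49)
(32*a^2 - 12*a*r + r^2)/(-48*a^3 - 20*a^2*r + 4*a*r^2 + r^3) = (-8*a + r)/(12*a^2 + 8*a*r + r^2)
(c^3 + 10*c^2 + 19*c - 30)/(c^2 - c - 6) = (-c^3 - 10*c^2 - 19*c + 30)/(-c^2 + c + 6)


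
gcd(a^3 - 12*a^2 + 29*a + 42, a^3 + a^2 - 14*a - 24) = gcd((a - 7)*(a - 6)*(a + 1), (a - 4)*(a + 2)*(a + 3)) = 1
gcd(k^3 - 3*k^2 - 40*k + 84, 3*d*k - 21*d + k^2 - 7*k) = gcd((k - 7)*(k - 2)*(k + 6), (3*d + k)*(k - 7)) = k - 7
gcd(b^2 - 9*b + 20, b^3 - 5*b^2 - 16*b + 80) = b^2 - 9*b + 20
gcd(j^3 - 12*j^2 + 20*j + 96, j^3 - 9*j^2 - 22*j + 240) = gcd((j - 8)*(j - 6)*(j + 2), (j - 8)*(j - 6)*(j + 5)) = j^2 - 14*j + 48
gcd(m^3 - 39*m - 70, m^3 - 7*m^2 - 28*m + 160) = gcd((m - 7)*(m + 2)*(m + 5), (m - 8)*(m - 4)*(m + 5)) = m + 5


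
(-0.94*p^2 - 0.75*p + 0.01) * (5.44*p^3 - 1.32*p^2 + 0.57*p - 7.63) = -5.1136*p^5 - 2.8392*p^4 + 0.5086*p^3 + 6.7315*p^2 + 5.7282*p - 0.0763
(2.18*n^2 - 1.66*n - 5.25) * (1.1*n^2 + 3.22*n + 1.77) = 2.398*n^4 + 5.1936*n^3 - 7.2616*n^2 - 19.8432*n - 9.2925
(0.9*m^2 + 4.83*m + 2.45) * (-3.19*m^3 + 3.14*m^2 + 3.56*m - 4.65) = -2.871*m^5 - 12.5817*m^4 + 10.5547*m^3 + 20.7028*m^2 - 13.7375*m - 11.3925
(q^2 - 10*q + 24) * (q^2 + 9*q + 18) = q^4 - q^3 - 48*q^2 + 36*q + 432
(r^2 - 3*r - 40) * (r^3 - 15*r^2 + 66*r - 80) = r^5 - 18*r^4 + 71*r^3 + 322*r^2 - 2400*r + 3200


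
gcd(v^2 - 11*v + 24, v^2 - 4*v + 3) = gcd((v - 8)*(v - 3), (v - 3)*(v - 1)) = v - 3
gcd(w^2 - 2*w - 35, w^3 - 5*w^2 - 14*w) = w - 7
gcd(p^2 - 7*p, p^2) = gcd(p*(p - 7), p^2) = p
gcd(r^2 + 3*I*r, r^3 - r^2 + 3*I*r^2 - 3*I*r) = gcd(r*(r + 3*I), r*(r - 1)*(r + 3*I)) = r^2 + 3*I*r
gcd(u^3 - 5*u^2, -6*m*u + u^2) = u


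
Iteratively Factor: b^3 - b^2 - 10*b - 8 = (b + 1)*(b^2 - 2*b - 8) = (b + 1)*(b + 2)*(b - 4)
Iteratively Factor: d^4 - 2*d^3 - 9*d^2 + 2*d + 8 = (d + 2)*(d^3 - 4*d^2 - d + 4) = (d + 1)*(d + 2)*(d^2 - 5*d + 4) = (d - 4)*(d + 1)*(d + 2)*(d - 1)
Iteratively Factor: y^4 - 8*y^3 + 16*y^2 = (y - 4)*(y^3 - 4*y^2) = (y - 4)^2*(y^2) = y*(y - 4)^2*(y)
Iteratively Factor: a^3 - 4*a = (a - 2)*(a^2 + 2*a) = (a - 2)*(a + 2)*(a)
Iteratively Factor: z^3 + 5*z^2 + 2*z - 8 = (z + 4)*(z^2 + z - 2) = (z + 2)*(z + 4)*(z - 1)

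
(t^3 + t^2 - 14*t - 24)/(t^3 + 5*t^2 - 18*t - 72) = (t + 2)/(t + 6)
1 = 1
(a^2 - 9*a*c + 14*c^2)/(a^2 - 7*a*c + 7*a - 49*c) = (a - 2*c)/(a + 7)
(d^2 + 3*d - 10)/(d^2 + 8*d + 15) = (d - 2)/(d + 3)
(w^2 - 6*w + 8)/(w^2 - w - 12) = (w - 2)/(w + 3)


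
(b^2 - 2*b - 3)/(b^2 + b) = (b - 3)/b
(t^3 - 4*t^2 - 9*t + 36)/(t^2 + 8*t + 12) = (t^3 - 4*t^2 - 9*t + 36)/(t^2 + 8*t + 12)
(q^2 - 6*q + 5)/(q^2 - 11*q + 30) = (q - 1)/(q - 6)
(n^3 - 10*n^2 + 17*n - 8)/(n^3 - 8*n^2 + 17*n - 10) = (n^2 - 9*n + 8)/(n^2 - 7*n + 10)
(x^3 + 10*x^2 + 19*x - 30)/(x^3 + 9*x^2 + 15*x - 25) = (x + 6)/(x + 5)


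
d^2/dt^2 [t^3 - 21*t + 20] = 6*t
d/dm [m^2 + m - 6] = 2*m + 1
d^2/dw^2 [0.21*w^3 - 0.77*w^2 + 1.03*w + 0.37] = 1.26*w - 1.54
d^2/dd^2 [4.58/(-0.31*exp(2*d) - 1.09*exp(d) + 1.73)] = (-4.58*(0.62*exp(d) + 1.09)*(1.24*exp(d) + 2.18)*exp(d) + (5.6792*exp(d) + 4.9922)*(0.31*exp(2*d) + 1.09*exp(d) - 1.73))*exp(d)/(0.31*exp(2*d) + 1.09*exp(d) - 1.73)^3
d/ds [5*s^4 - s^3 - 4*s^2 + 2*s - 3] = 20*s^3 - 3*s^2 - 8*s + 2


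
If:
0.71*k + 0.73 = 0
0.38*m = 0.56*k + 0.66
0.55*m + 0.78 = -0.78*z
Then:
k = -1.03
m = 0.22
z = -1.16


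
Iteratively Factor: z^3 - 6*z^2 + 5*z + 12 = (z + 1)*(z^2 - 7*z + 12) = (z - 3)*(z + 1)*(z - 4)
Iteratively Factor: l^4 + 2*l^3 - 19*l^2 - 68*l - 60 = (l + 2)*(l^3 - 19*l - 30) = (l + 2)*(l + 3)*(l^2 - 3*l - 10) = (l - 5)*(l + 2)*(l + 3)*(l + 2)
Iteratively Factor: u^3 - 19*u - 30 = (u + 2)*(u^2 - 2*u - 15) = (u - 5)*(u + 2)*(u + 3)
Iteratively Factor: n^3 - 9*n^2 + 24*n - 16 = (n - 1)*(n^2 - 8*n + 16) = (n - 4)*(n - 1)*(n - 4)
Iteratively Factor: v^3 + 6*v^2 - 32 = (v + 4)*(v^2 + 2*v - 8) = (v + 4)^2*(v - 2)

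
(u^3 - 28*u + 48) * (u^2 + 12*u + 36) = u^5 + 12*u^4 + 8*u^3 - 288*u^2 - 432*u + 1728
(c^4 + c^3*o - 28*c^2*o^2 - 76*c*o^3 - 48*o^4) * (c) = c^5 + c^4*o - 28*c^3*o^2 - 76*c^2*o^3 - 48*c*o^4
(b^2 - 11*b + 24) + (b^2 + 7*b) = 2*b^2 - 4*b + 24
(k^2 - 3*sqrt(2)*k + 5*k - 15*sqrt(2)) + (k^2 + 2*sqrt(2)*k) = 2*k^2 - sqrt(2)*k + 5*k - 15*sqrt(2)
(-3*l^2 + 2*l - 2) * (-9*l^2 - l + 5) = 27*l^4 - 15*l^3 + l^2 + 12*l - 10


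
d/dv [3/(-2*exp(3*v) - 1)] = 18*exp(3*v)/(2*exp(3*v) + 1)^2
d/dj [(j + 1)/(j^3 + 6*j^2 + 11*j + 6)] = (-2*j - 5)/(j^4 + 10*j^3 + 37*j^2 + 60*j + 36)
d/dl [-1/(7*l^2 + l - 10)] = (14*l + 1)/(7*l^2 + l - 10)^2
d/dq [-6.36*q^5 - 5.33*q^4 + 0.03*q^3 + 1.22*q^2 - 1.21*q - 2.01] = -31.8*q^4 - 21.32*q^3 + 0.09*q^2 + 2.44*q - 1.21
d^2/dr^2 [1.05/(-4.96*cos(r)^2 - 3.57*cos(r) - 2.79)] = (103.32672*(1 - cos(r)^2)^2 + 55.77768*cos(r)^3 + 6.92422500000001*cos(r)^2 - 122.013675*cos(r) - 101.03037)/(4.96*cos(r)^2 + 3.57*cos(r) + 2.79)^3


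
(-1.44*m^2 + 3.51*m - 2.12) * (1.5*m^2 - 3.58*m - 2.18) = -2.16*m^4 + 10.4202*m^3 - 12.6066*m^2 - 0.0621999999999989*m + 4.6216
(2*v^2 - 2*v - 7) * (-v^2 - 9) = -2*v^4 + 2*v^3 - 11*v^2 + 18*v + 63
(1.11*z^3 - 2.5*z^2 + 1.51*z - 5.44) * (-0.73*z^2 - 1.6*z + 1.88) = -0.8103*z^5 + 0.0489999999999997*z^4 + 4.9845*z^3 - 3.1448*z^2 + 11.5428*z - 10.2272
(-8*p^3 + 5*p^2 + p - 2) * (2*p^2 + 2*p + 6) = -16*p^5 - 6*p^4 - 36*p^3 + 28*p^2 + 2*p - 12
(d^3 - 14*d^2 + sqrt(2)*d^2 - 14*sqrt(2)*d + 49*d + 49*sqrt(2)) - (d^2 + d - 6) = d^3 - 15*d^2 + sqrt(2)*d^2 - 14*sqrt(2)*d + 48*d + 6 + 49*sqrt(2)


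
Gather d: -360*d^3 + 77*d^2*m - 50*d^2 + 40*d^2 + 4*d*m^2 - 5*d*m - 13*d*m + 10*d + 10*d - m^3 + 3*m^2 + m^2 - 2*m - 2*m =-360*d^3 + d^2*(77*m - 10) + d*(4*m^2 - 18*m + 20) - m^3 + 4*m^2 - 4*m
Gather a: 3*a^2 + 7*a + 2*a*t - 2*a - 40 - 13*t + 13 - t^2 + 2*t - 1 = 3*a^2 + a*(2*t + 5) - t^2 - 11*t - 28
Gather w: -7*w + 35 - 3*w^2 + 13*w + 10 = -3*w^2 + 6*w + 45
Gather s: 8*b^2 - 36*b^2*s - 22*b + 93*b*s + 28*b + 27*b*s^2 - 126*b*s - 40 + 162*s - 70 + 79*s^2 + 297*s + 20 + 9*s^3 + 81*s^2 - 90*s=8*b^2 + 6*b + 9*s^3 + s^2*(27*b + 160) + s*(-36*b^2 - 33*b + 369) - 90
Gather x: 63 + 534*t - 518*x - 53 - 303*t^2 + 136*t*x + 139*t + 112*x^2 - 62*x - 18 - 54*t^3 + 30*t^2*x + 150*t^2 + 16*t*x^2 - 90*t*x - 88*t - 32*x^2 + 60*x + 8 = -54*t^3 - 153*t^2 + 585*t + x^2*(16*t + 80) + x*(30*t^2 + 46*t - 520)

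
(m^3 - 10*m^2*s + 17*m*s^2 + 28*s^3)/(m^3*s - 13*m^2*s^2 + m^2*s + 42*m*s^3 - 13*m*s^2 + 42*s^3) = (-m^2 + 3*m*s + 4*s^2)/(s*(-m^2 + 6*m*s - m + 6*s))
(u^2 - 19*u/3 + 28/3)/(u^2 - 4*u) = (u - 7/3)/u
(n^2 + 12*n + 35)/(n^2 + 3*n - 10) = (n + 7)/(n - 2)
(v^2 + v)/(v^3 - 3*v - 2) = v/(v^2 - v - 2)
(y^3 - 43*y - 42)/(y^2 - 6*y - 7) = y + 6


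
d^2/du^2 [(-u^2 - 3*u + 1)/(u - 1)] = -6/(u^3 - 3*u^2 + 3*u - 1)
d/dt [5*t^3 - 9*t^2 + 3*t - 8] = 15*t^2 - 18*t + 3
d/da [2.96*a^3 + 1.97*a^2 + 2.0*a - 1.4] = 8.88*a^2 + 3.94*a + 2.0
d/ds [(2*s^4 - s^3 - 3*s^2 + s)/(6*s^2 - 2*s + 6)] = (12*s^5 - 9*s^4 + 26*s^3 - 9*s^2 - 18*s + 3)/(2*(9*s^4 - 6*s^3 + 19*s^2 - 6*s + 9))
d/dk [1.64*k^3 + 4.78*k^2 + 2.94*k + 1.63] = 4.92*k^2 + 9.56*k + 2.94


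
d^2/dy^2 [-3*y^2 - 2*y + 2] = -6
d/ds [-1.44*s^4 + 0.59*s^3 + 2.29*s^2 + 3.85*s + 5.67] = -5.76*s^3 + 1.77*s^2 + 4.58*s + 3.85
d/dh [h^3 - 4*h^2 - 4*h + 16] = 3*h^2 - 8*h - 4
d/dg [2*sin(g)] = 2*cos(g)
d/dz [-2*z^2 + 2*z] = 2 - 4*z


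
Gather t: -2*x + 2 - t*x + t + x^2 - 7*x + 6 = t*(1 - x) + x^2 - 9*x + 8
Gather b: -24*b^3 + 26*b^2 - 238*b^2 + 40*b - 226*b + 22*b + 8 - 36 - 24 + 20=-24*b^3 - 212*b^2 - 164*b - 32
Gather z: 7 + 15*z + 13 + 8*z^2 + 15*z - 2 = 8*z^2 + 30*z + 18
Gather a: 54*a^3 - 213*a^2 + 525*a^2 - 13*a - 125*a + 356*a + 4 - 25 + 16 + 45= 54*a^3 + 312*a^2 + 218*a + 40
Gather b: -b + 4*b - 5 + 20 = 3*b + 15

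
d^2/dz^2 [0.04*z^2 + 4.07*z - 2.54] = 0.0800000000000000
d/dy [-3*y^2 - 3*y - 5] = -6*y - 3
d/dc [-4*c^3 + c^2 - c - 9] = -12*c^2 + 2*c - 1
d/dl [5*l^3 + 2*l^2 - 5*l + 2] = 15*l^2 + 4*l - 5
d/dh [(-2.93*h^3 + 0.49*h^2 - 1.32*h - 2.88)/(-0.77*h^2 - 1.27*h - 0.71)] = (2.2561*h^4 + 7.4422*h^3 + 4.6022*h^2 - 5.131*h - 2.7204)/(0.5929*h^4 + 1.9558*h^3 + 2.7063*h^2 + 1.8034*h + 0.5041)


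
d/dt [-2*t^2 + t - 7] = 1 - 4*t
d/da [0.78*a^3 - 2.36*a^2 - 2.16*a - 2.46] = 2.34*a^2 - 4.72*a - 2.16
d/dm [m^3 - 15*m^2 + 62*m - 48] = 3*m^2 - 30*m + 62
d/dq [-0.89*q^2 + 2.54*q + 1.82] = 2.54 - 1.78*q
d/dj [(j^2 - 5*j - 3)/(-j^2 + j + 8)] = (-4*j^2 + 10*j - 37)/(j^4 - 2*j^3 - 15*j^2 + 16*j + 64)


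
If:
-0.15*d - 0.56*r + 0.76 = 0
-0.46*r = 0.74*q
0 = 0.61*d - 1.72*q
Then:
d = -4.48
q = -1.59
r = 2.56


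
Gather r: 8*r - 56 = 8*r - 56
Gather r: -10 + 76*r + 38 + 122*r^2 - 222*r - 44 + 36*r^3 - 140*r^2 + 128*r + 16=36*r^3 - 18*r^2 - 18*r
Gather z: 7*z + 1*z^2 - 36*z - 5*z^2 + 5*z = -4*z^2 - 24*z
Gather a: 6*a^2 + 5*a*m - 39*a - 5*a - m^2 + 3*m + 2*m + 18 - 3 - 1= 6*a^2 + a*(5*m - 44) - m^2 + 5*m + 14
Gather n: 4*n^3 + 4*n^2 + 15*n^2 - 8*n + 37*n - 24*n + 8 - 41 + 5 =4*n^3 + 19*n^2 + 5*n - 28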